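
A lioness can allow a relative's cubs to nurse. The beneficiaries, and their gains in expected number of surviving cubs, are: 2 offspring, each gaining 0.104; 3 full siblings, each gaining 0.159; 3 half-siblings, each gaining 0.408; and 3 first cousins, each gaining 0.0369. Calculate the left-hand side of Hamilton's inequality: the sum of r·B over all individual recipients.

r to an offspring = 0.5 (one parent–offspring link: r = (1/2)^1 = 1/2).
r to a full sibling = 0.5 (full sibs share both parents — two paths of length 2: r = 2·(1/2)^2 = 1/2).
r to a half-sibling = 0.25 (half-sibs share one parent — one path of length 2: r = (1/2)^2 = 1/4).
r to a first cousin = 0.125 (first cousins share one grandparent pair — two paths of length 4: r = 2·(1/2)^4 = 1/8).
Summing one r·B term per recipient: 2·0.5·0.104 + 3·0.5·0.159 + 3·0.25·0.408 + 3·0.125·0.0369 = 0.6623375.

0.6623375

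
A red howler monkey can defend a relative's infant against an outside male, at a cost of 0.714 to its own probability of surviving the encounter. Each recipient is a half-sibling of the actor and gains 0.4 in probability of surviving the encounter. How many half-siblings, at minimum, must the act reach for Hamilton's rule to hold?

8

r to a half-sibling = 1/4 (half-sibs share one parent — one path of length 2: r = (1/2)^2 = 1/4).
Hamilton's rule: n·r·B > C  ⇒  n > C/(r·B) = 0.714/(0.25·0.4) = 7.14.
The smallest integer exceeding 7.14 is 8.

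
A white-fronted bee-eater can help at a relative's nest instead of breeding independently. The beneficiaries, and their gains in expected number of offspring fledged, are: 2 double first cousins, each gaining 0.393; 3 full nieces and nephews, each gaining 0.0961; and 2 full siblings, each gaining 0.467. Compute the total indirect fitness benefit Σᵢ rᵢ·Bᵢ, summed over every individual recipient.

0.735575

r to a double first cousin = 0.25 (double first cousins share both grandparent pairs — four paths of length 4: r = 4·(1/2)^4 = 1/4).
r to a full niece or nephew = 0.25 (full aunt/uncle↔niece/nephew: two paths of length 3 through the shared grandparent pair: r = 2·(1/2)^3 = 1/4).
r to a full sibling = 0.5 (full sibs share both parents — two paths of length 2: r = 2·(1/2)^2 = 1/2).
Summing one r·B term per recipient: 2·0.25·0.393 + 3·0.25·0.0961 + 2·0.5·0.467 = 0.735575.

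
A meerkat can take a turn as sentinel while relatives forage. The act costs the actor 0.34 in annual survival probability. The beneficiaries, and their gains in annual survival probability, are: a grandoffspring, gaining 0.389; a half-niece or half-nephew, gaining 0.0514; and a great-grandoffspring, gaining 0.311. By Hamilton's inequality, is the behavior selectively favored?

Hamilton's rule: the trait is favored when the sum of r·B over every recipient exceeds the actor's cost C.
r to a grandoffspring = 1/4 (two parent–offspring links: r = (1/2)^2 = 1/4).
r to a half-niece or half-nephew = 1/8 (half-aunt/uncle↔niece/nephew: one path of length 3: r = (1/2)^3 = 1/8).
r to a great-grandoffspring = 1/8 (three parent–offspring links: r = (1/2)^3 = 1/8).
Summing one r·B term per recipient: 1·0.25·0.389 + 1·0.125·0.0514 + 1·0.125·0.311 = 0.14255.
0.14255 < 0.34: the indirect benefit is less than the cost.

No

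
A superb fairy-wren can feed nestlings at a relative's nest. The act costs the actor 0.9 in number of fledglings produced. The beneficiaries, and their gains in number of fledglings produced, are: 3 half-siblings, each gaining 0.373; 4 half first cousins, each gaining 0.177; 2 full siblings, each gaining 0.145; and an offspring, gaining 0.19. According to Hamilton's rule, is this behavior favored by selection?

Hamilton's rule: the trait is favored when the sum of r·B over every recipient exceeds the actor's cost C.
r to a half-sibling = 1/4 (half-sibs share one parent — one path of length 2: r = (1/2)^2 = 1/4).
r to a half first cousin = 0.0625 (half first cousins share one grandparent — one path of length 4: r = (1/2)^4 = 1/16).
r to a full sibling = 1/2 (full sibs share both parents — two paths of length 2: r = 2·(1/2)^2 = 1/2).
r to an offspring = 1/2 (one parent–offspring link: r = (1/2)^1 = 1/2).
Summing one r·B term per recipient: 3·0.25·0.373 + 4·0.0625·0.177 + 2·0.5·0.145 + 1·0.5·0.19 = 0.564.
0.564 < 0.9: the indirect benefit is less than the cost.

No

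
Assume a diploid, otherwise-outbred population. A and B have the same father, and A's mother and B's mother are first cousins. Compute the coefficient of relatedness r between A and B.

0.28125

Wright's path rule: contributions from independent ancestry routes add.
A and B are related in two ways: half-sibs through their shared father (r = 1/4) and second cousins through their mothers (r = 1/32).
r = 1/4 + 1/32 = 0.28125.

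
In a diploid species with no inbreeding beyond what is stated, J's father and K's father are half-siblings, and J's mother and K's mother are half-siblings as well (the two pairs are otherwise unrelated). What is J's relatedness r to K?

0.125

Independent pedigree routes through distinct common ancestors add.
J and K are related in two ways: half first cousins through their fathers (r = 1/16) and half first cousins through their mothers (r = 1/16).
r = 1/16 + 1/16 = 1/8 = 0.125.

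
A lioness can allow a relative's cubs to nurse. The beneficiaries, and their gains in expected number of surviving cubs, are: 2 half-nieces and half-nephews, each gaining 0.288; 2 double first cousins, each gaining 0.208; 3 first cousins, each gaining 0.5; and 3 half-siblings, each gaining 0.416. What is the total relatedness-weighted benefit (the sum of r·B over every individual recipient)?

r to a half-niece or half-nephew = 1/8 (half-aunt/uncle↔niece/nephew: one path of length 3: r = (1/2)^3 = 1/8).
r to a double first cousin = 1/4 (double first cousins share both grandparent pairs — four paths of length 4: r = 4·(1/2)^4 = 1/4).
r to a first cousin = 0.125 (first cousins share one grandparent pair — two paths of length 4: r = 2·(1/2)^4 = 1/8).
r to a half-sibling = 1/4 (half-sibs share one parent — one path of length 2: r = (1/2)^2 = 1/4).
Summing one r·B term per recipient: 2·0.125·0.288 + 2·0.25·0.208 + 3·0.125·0.5 + 3·0.25·0.416 = 0.6755.

0.6755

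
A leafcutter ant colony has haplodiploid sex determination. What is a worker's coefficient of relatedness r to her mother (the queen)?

One meiotic link between diploid queen and diploid daughter: r = 1/2.

0.5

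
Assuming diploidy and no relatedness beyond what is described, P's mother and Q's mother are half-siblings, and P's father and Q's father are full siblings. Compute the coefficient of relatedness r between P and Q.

0.1875

Independent pedigree routes through distinct common ancestors add.
P and Q are related in two ways: half first cousins through their mothers (r = 1/16) and first cousins through their fathers (r = 1/8).
r = 1/16 + 1/8 = 3/16 = 0.1875.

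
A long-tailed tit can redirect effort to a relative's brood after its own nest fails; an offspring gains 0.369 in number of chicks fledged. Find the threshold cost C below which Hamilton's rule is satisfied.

r to an offspring = 1/2 (one parent–offspring link: r = (1/2)^1 = 1/2).
Hamilton's rule: n·r·B > C, so the trait is favored while C < n·r·B = 1·0.5·0.369 = 0.1845.

0.1845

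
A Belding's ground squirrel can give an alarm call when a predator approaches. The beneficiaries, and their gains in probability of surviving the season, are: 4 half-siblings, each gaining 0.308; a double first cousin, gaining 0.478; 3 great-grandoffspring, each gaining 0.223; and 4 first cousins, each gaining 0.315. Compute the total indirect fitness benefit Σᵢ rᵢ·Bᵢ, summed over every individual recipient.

0.668625

r to a half-sibling = 1/4 (half-sibs share one parent — one path of length 2: r = (1/2)^2 = 1/4).
r to a double first cousin = 1/4 (double first cousins share both grandparent pairs — four paths of length 4: r = 4·(1/2)^4 = 1/4).
r to a great-grandoffspring = 0.125 (three parent–offspring links: r = (1/2)^3 = 1/8).
r to a first cousin = 0.125 (first cousins share one grandparent pair — two paths of length 4: r = 2·(1/2)^4 = 1/8).
Summing one r·B term per recipient: 4·0.25·0.308 + 1·0.25·0.478 + 3·0.125·0.223 + 4·0.125·0.315 = 0.668625.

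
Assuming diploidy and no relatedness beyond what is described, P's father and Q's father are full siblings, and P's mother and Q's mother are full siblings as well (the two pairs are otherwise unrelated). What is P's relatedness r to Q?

With two independent routes of shared ancestry, r is the sum of the two contributions.
P and Q are related in two ways: first cousins through their fathers (r = 1/8) and first cousins through their mothers (r = 1/8) — i.e. double first cousins.
r = 1/8 + 1/8 = 1/4 = 0.25.

0.25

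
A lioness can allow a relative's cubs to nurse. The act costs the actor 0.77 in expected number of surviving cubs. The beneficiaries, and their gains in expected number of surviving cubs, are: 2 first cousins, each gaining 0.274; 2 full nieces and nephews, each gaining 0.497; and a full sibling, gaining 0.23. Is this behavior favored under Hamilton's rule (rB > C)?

No

Hamilton's rule: the trait is favored when the sum of r·B over every recipient exceeds the actor's cost C.
r to a first cousin = 0.125 (first cousins share one grandparent pair — two paths of length 4: r = 2·(1/2)^4 = 1/8).
r to a full niece or nephew = 1/4 (full aunt/uncle↔niece/nephew: two paths of length 3 through the shared grandparent pair: r = 2·(1/2)^3 = 1/4).
r to a full sibling = 0.5 (full sibs share both parents — two paths of length 2: r = 2·(1/2)^2 = 1/2).
Summing one r·B term per recipient: 2·0.125·0.274 + 2·0.25·0.497 + 1·0.5·0.23 = 0.432.
0.432 < 0.77: the indirect benefit is less than the cost.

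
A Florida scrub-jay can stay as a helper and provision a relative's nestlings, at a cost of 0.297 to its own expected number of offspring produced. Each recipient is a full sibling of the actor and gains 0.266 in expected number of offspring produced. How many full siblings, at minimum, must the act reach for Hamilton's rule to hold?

r to a full sibling = 0.5 (full sibs share both parents — two paths of length 2: r = 2·(1/2)^2 = 1/2).
Hamilton's rule: n·r·B > C  ⇒  n > C/(r·B) = 0.297/(0.5·0.266) = 2.233.
The smallest integer exceeding 2.233 is 3.

3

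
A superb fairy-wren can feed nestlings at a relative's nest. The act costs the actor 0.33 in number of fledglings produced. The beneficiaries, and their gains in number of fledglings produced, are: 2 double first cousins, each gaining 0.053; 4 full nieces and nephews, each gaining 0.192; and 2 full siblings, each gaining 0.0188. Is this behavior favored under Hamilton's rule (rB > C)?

Hamilton's rule: the trait is favored when the sum of r·B over every recipient exceeds the actor's cost C.
r to a double first cousin = 1/4 (double first cousins share both grandparent pairs — four paths of length 4: r = 4·(1/2)^4 = 1/4).
r to a full niece or nephew = 0.25 (full aunt/uncle↔niece/nephew: two paths of length 3 through the shared grandparent pair: r = 2·(1/2)^3 = 1/4).
r to a full sibling = 0.5 (full sibs share both parents — two paths of length 2: r = 2·(1/2)^2 = 1/2).
Summing one r·B term per recipient: 2·0.25·0.053 + 4·0.25·0.192 + 2·0.5·0.0188 = 0.2373.
0.2373 < 0.33: the indirect benefit is less than the cost.

No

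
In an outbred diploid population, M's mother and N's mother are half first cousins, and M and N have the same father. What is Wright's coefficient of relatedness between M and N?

0.265625

With two independent routes of shared ancestry, r is the sum of the two contributions.
M and N are related in two ways: half second cousins through their mothers (r = 1/64) and half-sibs through their shared father (r = 1/4).
r = 1/64 + 1/4 = 0.265625.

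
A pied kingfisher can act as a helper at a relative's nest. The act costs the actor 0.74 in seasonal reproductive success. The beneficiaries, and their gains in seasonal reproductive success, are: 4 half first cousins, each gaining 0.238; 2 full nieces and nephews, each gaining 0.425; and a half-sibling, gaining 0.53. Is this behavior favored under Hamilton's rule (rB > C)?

No

Hamilton's rule: the trait is favored when the sum of r·B over every recipient exceeds the actor's cost C.
r to a half first cousin = 1/16 (half first cousins share one grandparent — one path of length 4: r = (1/2)^4 = 1/16).
r to a full niece or nephew = 0.25 (full aunt/uncle↔niece/nephew: two paths of length 3 through the shared grandparent pair: r = 2·(1/2)^3 = 1/4).
r to a half-sibling = 0.25 (half-sibs share one parent — one path of length 2: r = (1/2)^2 = 1/4).
Summing one r·B term per recipient: 4·0.0625·0.238 + 2·0.25·0.425 + 1·0.25·0.53 = 0.4045.
0.4045 < 0.74: the indirect benefit is less than the cost.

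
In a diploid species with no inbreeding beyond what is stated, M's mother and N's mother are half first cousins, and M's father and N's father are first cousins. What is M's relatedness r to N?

0.046875

With two independent routes of shared ancestry, r is the sum of the two contributions.
M and N are related in two ways: half second cousins through their mothers (r = 1/64) and second cousins through their fathers (r = 1/32).
r = 1/64 + 1/32 = 0.046875.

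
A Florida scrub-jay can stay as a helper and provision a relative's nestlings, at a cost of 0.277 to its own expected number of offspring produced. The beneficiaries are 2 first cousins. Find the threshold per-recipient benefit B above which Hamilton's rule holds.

r to a first cousin = 0.125 (first cousins share one grandparent pair — two paths of length 4: r = 2·(1/2)^4 = 1/8).
Hamilton's rule with n recipients of equal r: n·r·B > C, so B > C/(n·r) = 0.277/(2·0.125) = 1.108.

1.108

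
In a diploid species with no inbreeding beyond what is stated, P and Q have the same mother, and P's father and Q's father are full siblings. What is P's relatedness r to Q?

Wright's path rule: contributions from independent ancestry routes add.
P and Q are related in two ways: half-sibs through their shared mother (r = 1/4) and first cousins through their fathers (r = 1/8).
r = 1/4 + 1/8 = 0.375.

0.375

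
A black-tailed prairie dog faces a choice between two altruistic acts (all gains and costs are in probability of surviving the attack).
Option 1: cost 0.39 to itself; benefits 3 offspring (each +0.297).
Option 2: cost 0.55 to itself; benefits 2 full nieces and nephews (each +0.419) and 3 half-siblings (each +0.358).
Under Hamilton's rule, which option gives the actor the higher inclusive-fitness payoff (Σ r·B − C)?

Option 1: r to an offspring = 0.5.
Option 1: Σ r·B − C = (3·0.5·0.297) − 0.39 = 0.0555.
Option 2: r to a full niece or nephew = 0.25.
Option 2: r to a half-sibling = 0.25.
Option 2: Σ r·B − C = (2·0.25·0.419 + 3·0.25·0.358) − 0.55 = -0.072.
Option 1 has the higher net inclusive-fitness payoff.

Option 1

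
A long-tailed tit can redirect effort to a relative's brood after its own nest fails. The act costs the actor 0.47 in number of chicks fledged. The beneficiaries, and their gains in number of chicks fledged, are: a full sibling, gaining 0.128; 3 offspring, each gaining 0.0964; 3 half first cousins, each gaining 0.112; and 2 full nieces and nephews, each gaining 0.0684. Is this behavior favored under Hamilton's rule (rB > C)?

Hamilton's rule: the trait is favored when the sum of r·B over every recipient exceeds the actor's cost C.
r to a full sibling = 1/2 (full sibs share both parents — two paths of length 2: r = 2·(1/2)^2 = 1/2).
r to an offspring = 0.5 (one parent–offspring link: r = (1/2)^1 = 1/2).
r to a half first cousin = 0.0625 (half first cousins share one grandparent — one path of length 4: r = (1/2)^4 = 1/16).
r to a full niece or nephew = 1/4 (full aunt/uncle↔niece/nephew: two paths of length 3 through the shared grandparent pair: r = 2·(1/2)^3 = 1/4).
Summing one r·B term per recipient: 1·0.5·0.128 + 3·0.5·0.0964 + 3·0.0625·0.112 + 2·0.25·0.0684 = 0.2638.
0.2638 < 0.47: the indirect benefit is less than the cost.

No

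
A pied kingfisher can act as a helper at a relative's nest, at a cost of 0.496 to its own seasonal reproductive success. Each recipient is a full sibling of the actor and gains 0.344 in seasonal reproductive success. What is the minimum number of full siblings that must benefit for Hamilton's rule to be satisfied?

r to a full sibling = 0.5 (full sibs share both parents — two paths of length 2: r = 2·(1/2)^2 = 1/2).
Hamilton's rule: n·r·B > C  ⇒  n > C/(r·B) = 0.496/(0.5·0.344) = 2.884.
The smallest integer exceeding 2.884 is 3.

3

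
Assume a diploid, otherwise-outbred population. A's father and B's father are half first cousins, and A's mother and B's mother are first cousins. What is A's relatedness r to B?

Relatedness sums over independent paths through distinct common ancestors.
A and B are related in two ways: half second cousins through their fathers (r = 1/64) and second cousins through their mothers (r = 1/32).
r = 1/64 + 1/32 = 0.046875.

0.046875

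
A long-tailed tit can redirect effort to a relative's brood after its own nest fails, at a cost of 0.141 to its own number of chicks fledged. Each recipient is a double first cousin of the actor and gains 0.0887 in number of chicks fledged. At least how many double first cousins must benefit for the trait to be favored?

r to a double first cousin = 1/4 (double first cousins share both grandparent pairs — four paths of length 4: r = 4·(1/2)^4 = 1/4).
Hamilton's rule: n·r·B > C  ⇒  n > C/(r·B) = 0.141/(0.25·0.0887) = 6.359.
The smallest integer exceeding 6.359 is 7.

7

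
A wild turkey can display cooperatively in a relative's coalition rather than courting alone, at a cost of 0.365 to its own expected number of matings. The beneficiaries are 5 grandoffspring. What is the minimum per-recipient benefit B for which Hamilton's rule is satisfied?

0.292

r to a grandoffspring = 1/4 (two parent–offspring links: r = (1/2)^2 = 1/4).
Hamilton's rule with n recipients of equal r: n·r·B > C, so B > C/(n·r) = 0.365/(5·0.25) = 0.292.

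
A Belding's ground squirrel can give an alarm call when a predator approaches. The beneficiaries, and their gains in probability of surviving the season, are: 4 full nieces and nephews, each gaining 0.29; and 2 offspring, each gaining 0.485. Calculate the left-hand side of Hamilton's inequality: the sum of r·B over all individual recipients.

0.775

r to a full niece or nephew = 0.25 (full aunt/uncle↔niece/nephew: two paths of length 3 through the shared grandparent pair: r = 2·(1/2)^3 = 1/4).
r to an offspring = 0.5 (one parent–offspring link: r = (1/2)^1 = 1/2).
Summing one r·B term per recipient: 4·0.25·0.29 + 2·0.5·0.485 = 0.775.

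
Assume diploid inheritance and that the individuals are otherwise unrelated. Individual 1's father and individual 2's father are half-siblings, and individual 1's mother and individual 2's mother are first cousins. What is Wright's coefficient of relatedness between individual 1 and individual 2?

Relatedness sums over independent paths through distinct common ancestors.
Individual 1 and individual 2 are related in two ways: half first cousins through their fathers (r = 1/16) and second cousins through their mothers (r = 1/32).
r = 1/16 + 1/32 = 3/32 = 0.09375.

0.09375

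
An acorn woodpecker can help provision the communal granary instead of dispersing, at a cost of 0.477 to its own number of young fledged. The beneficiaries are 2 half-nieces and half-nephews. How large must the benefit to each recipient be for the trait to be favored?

1.908

r to a half-niece or half-nephew = 1/8 (half-aunt/uncle↔niece/nephew: one path of length 3: r = (1/2)^3 = 1/8).
Hamilton's rule with n recipients of equal r: n·r·B > C, so B > C/(n·r) = 0.477/(2·0.125) = 1.908.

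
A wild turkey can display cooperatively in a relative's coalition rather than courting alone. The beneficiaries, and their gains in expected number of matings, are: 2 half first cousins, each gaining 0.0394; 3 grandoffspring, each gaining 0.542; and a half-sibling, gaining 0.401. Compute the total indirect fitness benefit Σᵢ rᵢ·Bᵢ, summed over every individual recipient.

r to a half first cousin = 1/16 (half first cousins share one grandparent — one path of length 4: r = (1/2)^4 = 1/16).
r to a grandoffspring = 1/4 (two parent–offspring links: r = (1/2)^2 = 1/4).
r to a half-sibling = 0.25 (half-sibs share one parent — one path of length 2: r = (1/2)^2 = 1/4).
Summing one r·B term per recipient: 2·0.0625·0.0394 + 3·0.25·0.542 + 1·0.25·0.401 = 0.511675.

0.511675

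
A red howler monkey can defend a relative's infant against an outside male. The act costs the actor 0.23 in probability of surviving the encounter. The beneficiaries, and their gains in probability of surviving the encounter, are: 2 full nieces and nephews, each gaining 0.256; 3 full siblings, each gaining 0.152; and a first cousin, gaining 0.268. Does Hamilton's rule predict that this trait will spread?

Hamilton's rule: the trait is favored when the sum of r·B over every recipient exceeds the actor's cost C.
r to a full niece or nephew = 0.25 (full aunt/uncle↔niece/nephew: two paths of length 3 through the shared grandparent pair: r = 2·(1/2)^3 = 1/4).
r to a full sibling = 0.5 (full sibs share both parents — two paths of length 2: r = 2·(1/2)^2 = 1/2).
r to a first cousin = 0.125 (first cousins share one grandparent pair — two paths of length 4: r = 2·(1/2)^4 = 1/8).
Summing one r·B term per recipient: 2·0.25·0.256 + 3·0.5·0.152 + 1·0.125·0.268 = 0.3895.
0.3895 > 0.23: the indirect benefit exceeds the cost.

Yes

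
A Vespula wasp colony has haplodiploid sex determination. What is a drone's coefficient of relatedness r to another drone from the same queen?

Haploid brothers each carry a random half of the queen's diploid genome, so on average they share half: r = 1/2.

0.5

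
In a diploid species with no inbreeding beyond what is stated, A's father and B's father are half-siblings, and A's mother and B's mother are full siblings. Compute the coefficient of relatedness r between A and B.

0.1875

Relatedness sums over independent paths through distinct common ancestors.
A and B are related in two ways: half first cousins through their fathers (r = 1/16) and first cousins through their mothers (r = 1/8).
r = 1/16 + 1/8 = 0.1875.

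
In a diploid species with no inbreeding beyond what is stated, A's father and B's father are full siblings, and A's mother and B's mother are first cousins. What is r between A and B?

0.15625

With two independent routes of shared ancestry, r is the sum of the two contributions.
A and B are related in two ways: first cousins through their fathers (r = 1/8) and second cousins through their mothers (r = 1/32).
r = 1/8 + 1/32 = 5/32 = 0.15625.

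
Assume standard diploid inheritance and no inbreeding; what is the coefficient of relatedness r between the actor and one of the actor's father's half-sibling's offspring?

0.0625

Each parent–offspring link contributes a factor of 1/2, and independent paths through distinct common ancestors add.
Half first cousins share one grandparent — one path of length 4: r = (1/2)^4 = 1/16.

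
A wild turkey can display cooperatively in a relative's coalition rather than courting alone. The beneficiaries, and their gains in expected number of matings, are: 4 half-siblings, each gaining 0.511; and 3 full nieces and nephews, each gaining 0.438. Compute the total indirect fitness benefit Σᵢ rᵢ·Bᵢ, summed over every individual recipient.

r to a half-sibling = 0.25 (half-sibs share one parent — one path of length 2: r = (1/2)^2 = 1/4).
r to a full niece or nephew = 1/4 (full aunt/uncle↔niece/nephew: two paths of length 3 through the shared grandparent pair: r = 2·(1/2)^3 = 1/4).
Summing one r·B term per recipient: 4·0.25·0.511 + 3·0.25·0.438 = 0.8395.

0.8395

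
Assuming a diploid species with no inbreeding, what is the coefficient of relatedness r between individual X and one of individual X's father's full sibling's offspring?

Each parent–offspring link contributes a factor of 1/2, and independent paths through distinct common ancestors add.
First cousins share one grandparent pair — two paths of length 4: r = 2·(1/2)^4 = 1/8.

0.125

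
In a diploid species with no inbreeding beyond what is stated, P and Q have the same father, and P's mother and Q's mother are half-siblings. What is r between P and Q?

Wright's path rule: contributions from independent ancestry routes add.
P and Q are related in two ways: half-sibs through their shared father (r = 1/4) and half first cousins through their mothers (r = 1/16).
r = 1/4 + 1/16 = 0.3125.

0.3125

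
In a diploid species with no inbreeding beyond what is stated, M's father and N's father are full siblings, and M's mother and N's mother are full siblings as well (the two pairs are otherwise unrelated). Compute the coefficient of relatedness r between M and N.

0.25

Wright's path rule: contributions from independent ancestry routes add.
M and N are related in two ways: first cousins through their fathers (r = 1/8) and first cousins through their mothers (r = 1/8) — i.e. double first cousins.
r = 1/8 + 1/8 = 0.25.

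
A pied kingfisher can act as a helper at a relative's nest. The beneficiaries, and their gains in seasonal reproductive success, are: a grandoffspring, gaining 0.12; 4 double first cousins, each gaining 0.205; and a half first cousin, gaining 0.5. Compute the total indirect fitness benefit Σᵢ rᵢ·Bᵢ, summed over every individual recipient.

r to a grandoffspring = 1/4 (two parent–offspring links: r = (1/2)^2 = 1/4).
r to a double first cousin = 1/4 (double first cousins share both grandparent pairs — four paths of length 4: r = 4·(1/2)^4 = 1/4).
r to a half first cousin = 1/16 (half first cousins share one grandparent — one path of length 4: r = (1/2)^4 = 1/16).
Summing one r·B term per recipient: 1·0.25·0.12 + 4·0.25·0.205 + 1·0.0625·0.5 = 0.26625.

0.26625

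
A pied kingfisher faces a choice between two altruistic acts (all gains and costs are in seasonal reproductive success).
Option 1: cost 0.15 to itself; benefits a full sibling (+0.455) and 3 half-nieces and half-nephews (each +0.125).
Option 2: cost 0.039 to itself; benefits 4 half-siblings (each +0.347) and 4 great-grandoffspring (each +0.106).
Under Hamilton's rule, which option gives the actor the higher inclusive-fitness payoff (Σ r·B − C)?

Option 1: r to a full sibling = 0.5.
Option 1: r to a half-niece or half-nephew = 0.125.
Option 1: Σ r·B − C = (1·0.5·0.455 + 3·0.125·0.125) − 0.15 = 0.124375.
Option 2: r to a half-sibling = 0.25.
Option 2: r to a great-grandoffspring = 0.125.
Option 2: Σ r·B − C = (4·0.25·0.347 + 4·0.125·0.106) − 0.039 = 0.361.
Option 2 has the higher net inclusive-fitness payoff.

Option 2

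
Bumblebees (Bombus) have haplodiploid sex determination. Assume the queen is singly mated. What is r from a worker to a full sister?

0.75

Haplodiploid full sisters inherit their father's entire haploid genome identically (contributing 1/2) and on average half of their mother's contribution (1/2 · 1/2 = 1/4); r = 1/2 + 1/4 = 3/4.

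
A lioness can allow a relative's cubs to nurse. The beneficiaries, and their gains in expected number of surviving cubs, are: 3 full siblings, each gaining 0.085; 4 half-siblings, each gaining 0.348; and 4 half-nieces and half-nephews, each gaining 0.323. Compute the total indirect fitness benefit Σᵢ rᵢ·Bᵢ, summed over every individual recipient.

0.637

r to a full sibling = 1/2 (full sibs share both parents — two paths of length 2: r = 2·(1/2)^2 = 1/2).
r to a half-sibling = 1/4 (half-sibs share one parent — one path of length 2: r = (1/2)^2 = 1/4).
r to a half-niece or half-nephew = 1/8 (half-aunt/uncle↔niece/nephew: one path of length 3: r = (1/2)^3 = 1/8).
Summing one r·B term per recipient: 3·0.5·0.085 + 4·0.25·0.348 + 4·0.125·0.323 = 0.637.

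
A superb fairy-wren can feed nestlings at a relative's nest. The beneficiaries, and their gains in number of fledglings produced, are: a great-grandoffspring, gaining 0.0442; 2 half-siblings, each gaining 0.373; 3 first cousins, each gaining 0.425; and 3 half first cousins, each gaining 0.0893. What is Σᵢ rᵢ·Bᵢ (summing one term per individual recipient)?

0.36814375

r to a great-grandoffspring = 1/8 (three parent–offspring links: r = (1/2)^3 = 1/8).
r to a half-sibling = 0.25 (half-sibs share one parent — one path of length 2: r = (1/2)^2 = 1/4).
r to a first cousin = 0.125 (first cousins share one grandparent pair — two paths of length 4: r = 2·(1/2)^4 = 1/8).
r to a half first cousin = 0.0625 (half first cousins share one grandparent — one path of length 4: r = (1/2)^4 = 1/16).
Summing one r·B term per recipient: 1·0.125·0.0442 + 2·0.25·0.373 + 3·0.125·0.425 + 3·0.0625·0.0893 = 0.36814375.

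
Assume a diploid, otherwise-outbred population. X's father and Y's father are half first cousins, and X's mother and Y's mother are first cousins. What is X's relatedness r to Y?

With two independent routes of shared ancestry, r is the sum of the two contributions.
X and Y are related in two ways: half second cousins through their fathers (r = 1/64) and second cousins through their mothers (r = 1/32).
r = 1/64 + 1/32 = 0.046875.

0.046875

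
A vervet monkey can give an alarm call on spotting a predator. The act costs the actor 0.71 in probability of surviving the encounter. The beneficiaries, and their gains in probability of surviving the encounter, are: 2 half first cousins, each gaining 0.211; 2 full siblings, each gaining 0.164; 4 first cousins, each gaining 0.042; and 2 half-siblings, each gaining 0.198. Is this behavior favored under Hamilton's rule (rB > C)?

Hamilton's rule: the trait is favored when the sum of r·B over every recipient exceeds the actor's cost C.
r to a half first cousin = 1/16 (half first cousins share one grandparent — one path of length 4: r = (1/2)^4 = 1/16).
r to a full sibling = 1/2 (full sibs share both parents — two paths of length 2: r = 2·(1/2)^2 = 1/2).
r to a first cousin = 0.125 (first cousins share one grandparent pair — two paths of length 4: r = 2·(1/2)^4 = 1/8).
r to a half-sibling = 0.25 (half-sibs share one parent — one path of length 2: r = (1/2)^2 = 1/4).
Summing one r·B term per recipient: 2·0.0625·0.211 + 2·0.5·0.164 + 4·0.125·0.042 + 2·0.25·0.198 = 0.310375.
0.310375 < 0.71: the indirect benefit is less than the cost.

No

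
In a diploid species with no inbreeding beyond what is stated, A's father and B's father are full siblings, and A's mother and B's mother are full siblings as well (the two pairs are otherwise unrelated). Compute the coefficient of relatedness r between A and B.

0.25

With two independent routes of shared ancestry, r is the sum of the two contributions.
A and B are related in two ways: first cousins through their fathers (r = 1/8) and first cousins through their mothers (r = 1/8) — i.e. double first cousins.
r = 1/8 + 1/8 = 1/4 = 0.25.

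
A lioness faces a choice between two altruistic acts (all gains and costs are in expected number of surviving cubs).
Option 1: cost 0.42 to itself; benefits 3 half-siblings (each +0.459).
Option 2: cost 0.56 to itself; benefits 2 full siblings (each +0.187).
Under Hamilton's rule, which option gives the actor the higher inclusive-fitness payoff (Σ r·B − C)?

Option 1

Option 1: r to a half-sibling = 0.25.
Option 1: Σ r·B − C = (3·0.25·0.459) − 0.42 = -0.07575.
Option 2: r to a full sibling = 0.5.
Option 2: Σ r·B − C = (2·0.5·0.187) − 0.56 = -0.373.
Option 1 has the higher net inclusive-fitness payoff.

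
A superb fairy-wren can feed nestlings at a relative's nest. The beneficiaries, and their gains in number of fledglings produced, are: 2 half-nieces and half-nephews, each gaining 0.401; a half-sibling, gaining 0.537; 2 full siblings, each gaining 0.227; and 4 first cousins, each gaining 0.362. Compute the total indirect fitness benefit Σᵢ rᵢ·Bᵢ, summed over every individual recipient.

0.6425

r to a half-niece or half-nephew = 0.125 (half-aunt/uncle↔niece/nephew: one path of length 3: r = (1/2)^3 = 1/8).
r to a half-sibling = 0.25 (half-sibs share one parent — one path of length 2: r = (1/2)^2 = 1/4).
r to a full sibling = 0.5 (full sibs share both parents — two paths of length 2: r = 2·(1/2)^2 = 1/2).
r to a first cousin = 1/8 (first cousins share one grandparent pair — two paths of length 4: r = 2·(1/2)^4 = 1/8).
Summing one r·B term per recipient: 2·0.125·0.401 + 1·0.25·0.537 + 2·0.5·0.227 + 4·0.125·0.362 = 0.6425.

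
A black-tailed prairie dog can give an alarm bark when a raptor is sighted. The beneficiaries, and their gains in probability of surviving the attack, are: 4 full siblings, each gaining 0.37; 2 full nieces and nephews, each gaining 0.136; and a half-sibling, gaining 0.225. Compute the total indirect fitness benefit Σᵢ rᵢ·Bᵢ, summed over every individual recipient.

r to a full sibling = 1/2 (full sibs share both parents — two paths of length 2: r = 2·(1/2)^2 = 1/2).
r to a full niece or nephew = 0.25 (full aunt/uncle↔niece/nephew: two paths of length 3 through the shared grandparent pair: r = 2·(1/2)^3 = 1/4).
r to a half-sibling = 0.25 (half-sibs share one parent — one path of length 2: r = (1/2)^2 = 1/4).
Summing one r·B term per recipient: 4·0.5·0.37 + 2·0.25·0.136 + 1·0.25·0.225 = 0.86425.

0.86425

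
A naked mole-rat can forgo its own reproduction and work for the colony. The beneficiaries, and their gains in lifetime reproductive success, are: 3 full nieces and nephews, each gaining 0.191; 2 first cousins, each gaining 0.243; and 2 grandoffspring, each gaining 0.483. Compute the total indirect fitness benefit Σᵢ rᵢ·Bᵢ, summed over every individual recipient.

0.4455

r to a full niece or nephew = 0.25 (full aunt/uncle↔niece/nephew: two paths of length 3 through the shared grandparent pair: r = 2·(1/2)^3 = 1/4).
r to a first cousin = 0.125 (first cousins share one grandparent pair — two paths of length 4: r = 2·(1/2)^4 = 1/8).
r to a grandoffspring = 0.25 (two parent–offspring links: r = (1/2)^2 = 1/4).
Summing one r·B term per recipient: 3·0.25·0.191 + 2·0.125·0.243 + 2·0.25·0.483 = 0.4455.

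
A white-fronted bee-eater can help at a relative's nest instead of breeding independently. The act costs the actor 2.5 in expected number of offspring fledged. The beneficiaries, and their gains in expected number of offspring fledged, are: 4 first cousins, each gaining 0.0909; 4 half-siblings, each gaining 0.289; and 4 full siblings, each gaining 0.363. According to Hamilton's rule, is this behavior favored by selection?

Hamilton's rule: the trait is favored when the sum of r·B over every recipient exceeds the actor's cost C.
r to a first cousin = 0.125 (first cousins share one grandparent pair — two paths of length 4: r = 2·(1/2)^4 = 1/8).
r to a half-sibling = 0.25 (half-sibs share one parent — one path of length 2: r = (1/2)^2 = 1/4).
r to a full sibling = 0.5 (full sibs share both parents — two paths of length 2: r = 2·(1/2)^2 = 1/2).
Summing one r·B term per recipient: 4·0.125·0.0909 + 4·0.25·0.289 + 4·0.5·0.363 = 1.06045.
1.06045 < 2.5: the indirect benefit is less than the cost.

No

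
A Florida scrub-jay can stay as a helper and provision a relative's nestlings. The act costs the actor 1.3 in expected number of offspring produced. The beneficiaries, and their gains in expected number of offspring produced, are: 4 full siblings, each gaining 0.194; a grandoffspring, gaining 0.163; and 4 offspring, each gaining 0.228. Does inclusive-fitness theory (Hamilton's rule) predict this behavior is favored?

Hamilton's rule: the trait is favored when the sum of r·B over every recipient exceeds the actor's cost C.
r to a full sibling = 0.5 (full sibs share both parents — two paths of length 2: r = 2·(1/2)^2 = 1/2).
r to a grandoffspring = 0.25 (two parent–offspring links: r = (1/2)^2 = 1/4).
r to an offspring = 0.5 (one parent–offspring link: r = (1/2)^1 = 1/2).
Summing one r·B term per recipient: 4·0.5·0.194 + 1·0.25·0.163 + 4·0.5·0.228 = 0.88475.
0.88475 < 1.3: the indirect benefit is less than the cost.

No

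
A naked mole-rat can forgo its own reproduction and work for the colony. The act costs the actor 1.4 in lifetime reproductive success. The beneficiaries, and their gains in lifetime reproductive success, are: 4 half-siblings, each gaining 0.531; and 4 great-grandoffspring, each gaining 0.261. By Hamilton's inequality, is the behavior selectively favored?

No

Hamilton's rule: the trait is favored when the sum of r·B over every recipient exceeds the actor's cost C.
r to a half-sibling = 0.25 (half-sibs share one parent — one path of length 2: r = (1/2)^2 = 1/4).
r to a great-grandoffspring = 0.125 (three parent–offspring links: r = (1/2)^3 = 1/8).
Summing one r·B term per recipient: 4·0.25·0.531 + 4·0.125·0.261 = 0.6615.
0.6615 < 1.4: the indirect benefit is less than the cost.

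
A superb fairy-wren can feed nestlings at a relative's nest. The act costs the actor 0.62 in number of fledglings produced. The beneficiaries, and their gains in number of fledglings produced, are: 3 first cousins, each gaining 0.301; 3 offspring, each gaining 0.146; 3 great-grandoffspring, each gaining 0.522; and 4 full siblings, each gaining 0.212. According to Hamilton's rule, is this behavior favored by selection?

Yes

Hamilton's rule: the trait is favored when the sum of r·B over every recipient exceeds the actor's cost C.
r to a first cousin = 0.125 (first cousins share one grandparent pair — two paths of length 4: r = 2·(1/2)^4 = 1/8).
r to an offspring = 0.5 (one parent–offspring link: r = (1/2)^1 = 1/2).
r to a great-grandoffspring = 0.125 (three parent–offspring links: r = (1/2)^3 = 1/8).
r to a full sibling = 0.5 (full sibs share both parents — two paths of length 2: r = 2·(1/2)^2 = 1/2).
Summing one r·B term per recipient: 3·0.125·0.301 + 3·0.5·0.146 + 3·0.125·0.522 + 4·0.5·0.212 = 0.951625.
0.951625 > 0.62: the indirect benefit exceeds the cost.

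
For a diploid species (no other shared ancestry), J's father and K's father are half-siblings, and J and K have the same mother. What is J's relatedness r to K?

0.3125

With two independent routes of shared ancestry, r is the sum of the two contributions.
J and K are related in two ways: half first cousins through their fathers (r = 1/16) and half-sibs through their shared mother (r = 1/4).
r = 1/16 + 1/4 = 5/16 = 0.3125.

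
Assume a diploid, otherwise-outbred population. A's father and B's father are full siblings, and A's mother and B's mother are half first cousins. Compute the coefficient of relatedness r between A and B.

Wright's path rule: contributions from independent ancestry routes add.
A and B are related in two ways: first cousins through their fathers (r = 1/8) and half second cousins through their mothers (r = 1/64).
r = 1/8 + 1/64 = 9/64 = 0.140625.

0.140625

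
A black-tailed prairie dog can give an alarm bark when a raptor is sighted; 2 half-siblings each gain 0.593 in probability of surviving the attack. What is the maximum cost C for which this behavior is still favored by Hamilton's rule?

r to a half-sibling = 0.25 (half-sibs share one parent — one path of length 2: r = (1/2)^2 = 1/4).
Hamilton's rule: n·r·B > C, so the trait is favored while C < n·r·B = 2·0.25·0.593 = 0.2965.

0.2965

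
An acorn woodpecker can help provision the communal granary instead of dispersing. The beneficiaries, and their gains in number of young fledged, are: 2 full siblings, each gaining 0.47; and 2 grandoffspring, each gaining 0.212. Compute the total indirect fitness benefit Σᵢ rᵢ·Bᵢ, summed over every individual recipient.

0.576

r to a full sibling = 1/2 (full sibs share both parents — two paths of length 2: r = 2·(1/2)^2 = 1/2).
r to a grandoffspring = 1/4 (two parent–offspring links: r = (1/2)^2 = 1/4).
Summing one r·B term per recipient: 2·0.5·0.47 + 2·0.25·0.212 = 0.576.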